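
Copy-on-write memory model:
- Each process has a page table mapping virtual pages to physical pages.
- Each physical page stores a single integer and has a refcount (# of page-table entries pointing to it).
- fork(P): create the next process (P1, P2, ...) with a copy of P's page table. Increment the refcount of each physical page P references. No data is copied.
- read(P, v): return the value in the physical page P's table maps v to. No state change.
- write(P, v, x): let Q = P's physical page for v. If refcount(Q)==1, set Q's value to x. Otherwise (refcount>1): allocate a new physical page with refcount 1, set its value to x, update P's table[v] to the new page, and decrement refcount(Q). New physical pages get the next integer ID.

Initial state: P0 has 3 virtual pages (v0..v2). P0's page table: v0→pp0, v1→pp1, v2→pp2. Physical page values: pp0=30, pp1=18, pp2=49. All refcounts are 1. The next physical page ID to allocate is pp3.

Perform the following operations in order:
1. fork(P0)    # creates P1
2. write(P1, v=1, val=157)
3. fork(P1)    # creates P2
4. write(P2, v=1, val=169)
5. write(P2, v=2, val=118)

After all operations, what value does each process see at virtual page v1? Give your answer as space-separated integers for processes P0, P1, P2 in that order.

Op 1: fork(P0) -> P1. 3 ppages; refcounts: pp0:2 pp1:2 pp2:2
Op 2: write(P1, v1, 157). refcount(pp1)=2>1 -> COPY to pp3. 4 ppages; refcounts: pp0:2 pp1:1 pp2:2 pp3:1
Op 3: fork(P1) -> P2. 4 ppages; refcounts: pp0:3 pp1:1 pp2:3 pp3:2
Op 4: write(P2, v1, 169). refcount(pp3)=2>1 -> COPY to pp4. 5 ppages; refcounts: pp0:3 pp1:1 pp2:3 pp3:1 pp4:1
Op 5: write(P2, v2, 118). refcount(pp2)=3>1 -> COPY to pp5. 6 ppages; refcounts: pp0:3 pp1:1 pp2:2 pp3:1 pp4:1 pp5:1
P0: v1 -> pp1 = 18
P1: v1 -> pp3 = 157
P2: v1 -> pp4 = 169

Answer: 18 157 169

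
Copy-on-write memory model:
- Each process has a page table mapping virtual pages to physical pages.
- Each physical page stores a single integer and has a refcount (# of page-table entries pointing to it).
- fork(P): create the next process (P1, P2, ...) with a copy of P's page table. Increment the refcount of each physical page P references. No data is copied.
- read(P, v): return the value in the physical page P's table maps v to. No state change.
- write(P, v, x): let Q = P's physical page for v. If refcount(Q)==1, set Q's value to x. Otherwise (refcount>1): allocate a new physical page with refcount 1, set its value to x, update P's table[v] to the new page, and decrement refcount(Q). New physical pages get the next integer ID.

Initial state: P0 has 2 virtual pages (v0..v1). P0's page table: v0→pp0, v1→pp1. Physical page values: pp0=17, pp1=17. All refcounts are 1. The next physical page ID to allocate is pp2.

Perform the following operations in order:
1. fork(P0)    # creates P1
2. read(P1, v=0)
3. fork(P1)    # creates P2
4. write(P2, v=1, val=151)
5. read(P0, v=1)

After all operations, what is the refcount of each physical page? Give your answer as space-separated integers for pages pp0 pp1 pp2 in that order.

Op 1: fork(P0) -> P1. 2 ppages; refcounts: pp0:2 pp1:2
Op 2: read(P1, v0) -> 17. No state change.
Op 3: fork(P1) -> P2. 2 ppages; refcounts: pp0:3 pp1:3
Op 4: write(P2, v1, 151). refcount(pp1)=3>1 -> COPY to pp2. 3 ppages; refcounts: pp0:3 pp1:2 pp2:1
Op 5: read(P0, v1) -> 17. No state change.

Answer: 3 2 1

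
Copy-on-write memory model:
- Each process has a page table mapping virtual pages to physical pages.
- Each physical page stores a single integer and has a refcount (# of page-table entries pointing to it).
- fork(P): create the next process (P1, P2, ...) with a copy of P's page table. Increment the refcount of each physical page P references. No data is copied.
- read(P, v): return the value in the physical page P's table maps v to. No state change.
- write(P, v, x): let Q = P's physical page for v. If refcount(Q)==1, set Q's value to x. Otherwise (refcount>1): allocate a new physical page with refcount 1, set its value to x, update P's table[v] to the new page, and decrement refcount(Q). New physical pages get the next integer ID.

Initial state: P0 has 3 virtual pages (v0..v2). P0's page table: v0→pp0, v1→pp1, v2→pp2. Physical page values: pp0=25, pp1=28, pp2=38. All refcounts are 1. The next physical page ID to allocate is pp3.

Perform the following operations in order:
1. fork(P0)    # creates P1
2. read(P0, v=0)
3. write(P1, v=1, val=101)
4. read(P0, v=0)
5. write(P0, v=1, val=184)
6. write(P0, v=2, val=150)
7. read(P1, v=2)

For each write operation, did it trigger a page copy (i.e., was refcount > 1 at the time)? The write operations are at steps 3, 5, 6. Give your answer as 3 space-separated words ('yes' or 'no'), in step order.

Op 1: fork(P0) -> P1. 3 ppages; refcounts: pp0:2 pp1:2 pp2:2
Op 2: read(P0, v0) -> 25. No state change.
Op 3: write(P1, v1, 101). refcount(pp1)=2>1 -> COPY to pp3. 4 ppages; refcounts: pp0:2 pp1:1 pp2:2 pp3:1
Op 4: read(P0, v0) -> 25. No state change.
Op 5: write(P0, v1, 184). refcount(pp1)=1 -> write in place. 4 ppages; refcounts: pp0:2 pp1:1 pp2:2 pp3:1
Op 6: write(P0, v2, 150). refcount(pp2)=2>1 -> COPY to pp4. 5 ppages; refcounts: pp0:2 pp1:1 pp2:1 pp3:1 pp4:1
Op 7: read(P1, v2) -> 38. No state change.

yes no yes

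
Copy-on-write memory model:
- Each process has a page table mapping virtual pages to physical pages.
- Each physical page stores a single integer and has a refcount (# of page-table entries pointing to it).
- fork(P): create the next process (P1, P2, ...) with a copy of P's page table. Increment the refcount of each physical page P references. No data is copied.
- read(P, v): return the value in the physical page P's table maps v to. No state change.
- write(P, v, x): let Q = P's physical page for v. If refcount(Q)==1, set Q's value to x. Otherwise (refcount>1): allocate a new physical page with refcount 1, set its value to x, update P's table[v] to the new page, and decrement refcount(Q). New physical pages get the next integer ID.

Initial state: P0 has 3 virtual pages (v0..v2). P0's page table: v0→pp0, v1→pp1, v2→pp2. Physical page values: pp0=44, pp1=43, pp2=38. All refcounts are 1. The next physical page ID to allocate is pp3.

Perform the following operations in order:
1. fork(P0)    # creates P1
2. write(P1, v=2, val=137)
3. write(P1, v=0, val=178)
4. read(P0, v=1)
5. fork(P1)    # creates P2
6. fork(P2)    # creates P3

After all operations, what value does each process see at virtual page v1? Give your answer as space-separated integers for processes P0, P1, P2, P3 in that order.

Answer: 43 43 43 43

Derivation:
Op 1: fork(P0) -> P1. 3 ppages; refcounts: pp0:2 pp1:2 pp2:2
Op 2: write(P1, v2, 137). refcount(pp2)=2>1 -> COPY to pp3. 4 ppages; refcounts: pp0:2 pp1:2 pp2:1 pp3:1
Op 3: write(P1, v0, 178). refcount(pp0)=2>1 -> COPY to pp4. 5 ppages; refcounts: pp0:1 pp1:2 pp2:1 pp3:1 pp4:1
Op 4: read(P0, v1) -> 43. No state change.
Op 5: fork(P1) -> P2. 5 ppages; refcounts: pp0:1 pp1:3 pp2:1 pp3:2 pp4:2
Op 6: fork(P2) -> P3. 5 ppages; refcounts: pp0:1 pp1:4 pp2:1 pp3:3 pp4:3
P0: v1 -> pp1 = 43
P1: v1 -> pp1 = 43
P2: v1 -> pp1 = 43
P3: v1 -> pp1 = 43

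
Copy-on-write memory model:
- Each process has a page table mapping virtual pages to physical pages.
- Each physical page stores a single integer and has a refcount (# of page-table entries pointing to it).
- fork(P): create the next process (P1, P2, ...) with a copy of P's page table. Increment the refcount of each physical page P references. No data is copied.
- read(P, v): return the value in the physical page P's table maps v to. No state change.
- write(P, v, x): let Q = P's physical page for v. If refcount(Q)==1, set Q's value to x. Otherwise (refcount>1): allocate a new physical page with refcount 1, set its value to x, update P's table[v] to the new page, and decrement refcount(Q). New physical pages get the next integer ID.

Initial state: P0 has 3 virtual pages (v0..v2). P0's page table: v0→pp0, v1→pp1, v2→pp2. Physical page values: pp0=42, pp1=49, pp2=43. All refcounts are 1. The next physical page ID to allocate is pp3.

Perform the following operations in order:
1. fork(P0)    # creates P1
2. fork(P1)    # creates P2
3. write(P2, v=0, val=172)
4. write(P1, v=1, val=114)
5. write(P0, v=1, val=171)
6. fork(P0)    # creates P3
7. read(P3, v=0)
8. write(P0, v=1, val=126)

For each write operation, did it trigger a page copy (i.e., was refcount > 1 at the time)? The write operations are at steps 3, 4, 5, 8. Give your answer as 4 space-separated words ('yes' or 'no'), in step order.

Op 1: fork(P0) -> P1. 3 ppages; refcounts: pp0:2 pp1:2 pp2:2
Op 2: fork(P1) -> P2. 3 ppages; refcounts: pp0:3 pp1:3 pp2:3
Op 3: write(P2, v0, 172). refcount(pp0)=3>1 -> COPY to pp3. 4 ppages; refcounts: pp0:2 pp1:3 pp2:3 pp3:1
Op 4: write(P1, v1, 114). refcount(pp1)=3>1 -> COPY to pp4. 5 ppages; refcounts: pp0:2 pp1:2 pp2:3 pp3:1 pp4:1
Op 5: write(P0, v1, 171). refcount(pp1)=2>1 -> COPY to pp5. 6 ppages; refcounts: pp0:2 pp1:1 pp2:3 pp3:1 pp4:1 pp5:1
Op 6: fork(P0) -> P3. 6 ppages; refcounts: pp0:3 pp1:1 pp2:4 pp3:1 pp4:1 pp5:2
Op 7: read(P3, v0) -> 42. No state change.
Op 8: write(P0, v1, 126). refcount(pp5)=2>1 -> COPY to pp6. 7 ppages; refcounts: pp0:3 pp1:1 pp2:4 pp3:1 pp4:1 pp5:1 pp6:1

yes yes yes yes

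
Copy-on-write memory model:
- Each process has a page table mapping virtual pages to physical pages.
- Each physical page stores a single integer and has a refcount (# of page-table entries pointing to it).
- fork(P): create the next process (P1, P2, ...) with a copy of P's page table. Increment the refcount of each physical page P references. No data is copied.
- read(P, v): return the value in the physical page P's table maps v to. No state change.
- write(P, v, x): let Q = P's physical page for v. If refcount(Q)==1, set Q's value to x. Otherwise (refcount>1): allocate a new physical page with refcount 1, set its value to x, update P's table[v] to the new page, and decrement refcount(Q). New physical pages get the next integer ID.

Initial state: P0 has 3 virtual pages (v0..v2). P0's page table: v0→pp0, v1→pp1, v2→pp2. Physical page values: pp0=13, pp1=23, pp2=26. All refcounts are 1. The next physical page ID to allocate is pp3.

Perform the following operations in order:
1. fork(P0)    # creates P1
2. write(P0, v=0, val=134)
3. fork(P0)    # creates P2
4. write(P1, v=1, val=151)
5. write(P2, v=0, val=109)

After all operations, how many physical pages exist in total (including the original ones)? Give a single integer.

Answer: 6

Derivation:
Op 1: fork(P0) -> P1. 3 ppages; refcounts: pp0:2 pp1:2 pp2:2
Op 2: write(P0, v0, 134). refcount(pp0)=2>1 -> COPY to pp3. 4 ppages; refcounts: pp0:1 pp1:2 pp2:2 pp3:1
Op 3: fork(P0) -> P2. 4 ppages; refcounts: pp0:1 pp1:3 pp2:3 pp3:2
Op 4: write(P1, v1, 151). refcount(pp1)=3>1 -> COPY to pp4. 5 ppages; refcounts: pp0:1 pp1:2 pp2:3 pp3:2 pp4:1
Op 5: write(P2, v0, 109). refcount(pp3)=2>1 -> COPY to pp5. 6 ppages; refcounts: pp0:1 pp1:2 pp2:3 pp3:1 pp4:1 pp5:1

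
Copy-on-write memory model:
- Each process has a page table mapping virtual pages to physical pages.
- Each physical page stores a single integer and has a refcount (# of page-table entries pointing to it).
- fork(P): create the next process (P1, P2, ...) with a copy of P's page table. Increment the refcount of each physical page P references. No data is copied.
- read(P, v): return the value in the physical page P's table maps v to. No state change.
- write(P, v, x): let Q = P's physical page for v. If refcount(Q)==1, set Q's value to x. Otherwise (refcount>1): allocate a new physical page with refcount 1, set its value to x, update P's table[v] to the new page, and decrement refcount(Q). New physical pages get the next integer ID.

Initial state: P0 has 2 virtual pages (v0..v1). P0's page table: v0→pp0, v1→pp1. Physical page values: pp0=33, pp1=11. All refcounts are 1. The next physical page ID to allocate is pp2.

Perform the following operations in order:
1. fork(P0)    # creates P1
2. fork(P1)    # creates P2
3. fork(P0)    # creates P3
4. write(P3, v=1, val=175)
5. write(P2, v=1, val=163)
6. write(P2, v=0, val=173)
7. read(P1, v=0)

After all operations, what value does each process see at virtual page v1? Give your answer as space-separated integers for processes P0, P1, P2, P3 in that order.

Op 1: fork(P0) -> P1. 2 ppages; refcounts: pp0:2 pp1:2
Op 2: fork(P1) -> P2. 2 ppages; refcounts: pp0:3 pp1:3
Op 3: fork(P0) -> P3. 2 ppages; refcounts: pp0:4 pp1:4
Op 4: write(P3, v1, 175). refcount(pp1)=4>1 -> COPY to pp2. 3 ppages; refcounts: pp0:4 pp1:3 pp2:1
Op 5: write(P2, v1, 163). refcount(pp1)=3>1 -> COPY to pp3. 4 ppages; refcounts: pp0:4 pp1:2 pp2:1 pp3:1
Op 6: write(P2, v0, 173). refcount(pp0)=4>1 -> COPY to pp4. 5 ppages; refcounts: pp0:3 pp1:2 pp2:1 pp3:1 pp4:1
Op 7: read(P1, v0) -> 33. No state change.
P0: v1 -> pp1 = 11
P1: v1 -> pp1 = 11
P2: v1 -> pp3 = 163
P3: v1 -> pp2 = 175

Answer: 11 11 163 175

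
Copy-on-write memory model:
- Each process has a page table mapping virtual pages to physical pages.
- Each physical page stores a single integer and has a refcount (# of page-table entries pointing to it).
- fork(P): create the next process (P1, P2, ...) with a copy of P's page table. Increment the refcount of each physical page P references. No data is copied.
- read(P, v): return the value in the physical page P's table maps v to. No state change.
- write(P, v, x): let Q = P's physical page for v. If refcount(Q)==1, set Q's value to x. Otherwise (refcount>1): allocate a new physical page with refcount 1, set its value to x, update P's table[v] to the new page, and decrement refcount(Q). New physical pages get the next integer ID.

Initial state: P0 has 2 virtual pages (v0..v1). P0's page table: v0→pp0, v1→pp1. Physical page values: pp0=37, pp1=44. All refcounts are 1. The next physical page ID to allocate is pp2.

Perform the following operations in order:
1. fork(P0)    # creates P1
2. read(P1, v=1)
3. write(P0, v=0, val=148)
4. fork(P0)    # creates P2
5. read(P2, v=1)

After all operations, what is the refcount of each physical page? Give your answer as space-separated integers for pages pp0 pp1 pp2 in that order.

Op 1: fork(P0) -> P1. 2 ppages; refcounts: pp0:2 pp1:2
Op 2: read(P1, v1) -> 44. No state change.
Op 3: write(P0, v0, 148). refcount(pp0)=2>1 -> COPY to pp2. 3 ppages; refcounts: pp0:1 pp1:2 pp2:1
Op 4: fork(P0) -> P2. 3 ppages; refcounts: pp0:1 pp1:3 pp2:2
Op 5: read(P2, v1) -> 44. No state change.

Answer: 1 3 2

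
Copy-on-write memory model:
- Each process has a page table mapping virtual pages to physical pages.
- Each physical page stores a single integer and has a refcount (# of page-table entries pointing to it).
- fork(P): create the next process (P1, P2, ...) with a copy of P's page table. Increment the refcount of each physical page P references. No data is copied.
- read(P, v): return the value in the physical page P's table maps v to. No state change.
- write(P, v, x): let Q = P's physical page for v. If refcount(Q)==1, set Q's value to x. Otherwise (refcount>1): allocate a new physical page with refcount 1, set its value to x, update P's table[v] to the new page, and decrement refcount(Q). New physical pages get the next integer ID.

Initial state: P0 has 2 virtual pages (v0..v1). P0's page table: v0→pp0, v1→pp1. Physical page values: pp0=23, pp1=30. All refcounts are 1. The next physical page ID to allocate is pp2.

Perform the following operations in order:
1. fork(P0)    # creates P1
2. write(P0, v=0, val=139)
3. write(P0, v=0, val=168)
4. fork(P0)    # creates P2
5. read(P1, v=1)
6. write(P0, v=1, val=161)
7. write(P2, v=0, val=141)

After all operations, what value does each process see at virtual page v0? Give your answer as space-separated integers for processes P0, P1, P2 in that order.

Op 1: fork(P0) -> P1. 2 ppages; refcounts: pp0:2 pp1:2
Op 2: write(P0, v0, 139). refcount(pp0)=2>1 -> COPY to pp2. 3 ppages; refcounts: pp0:1 pp1:2 pp2:1
Op 3: write(P0, v0, 168). refcount(pp2)=1 -> write in place. 3 ppages; refcounts: pp0:1 pp1:2 pp2:1
Op 4: fork(P0) -> P2. 3 ppages; refcounts: pp0:1 pp1:3 pp2:2
Op 5: read(P1, v1) -> 30. No state change.
Op 6: write(P0, v1, 161). refcount(pp1)=3>1 -> COPY to pp3. 4 ppages; refcounts: pp0:1 pp1:2 pp2:2 pp3:1
Op 7: write(P2, v0, 141). refcount(pp2)=2>1 -> COPY to pp4. 5 ppages; refcounts: pp0:1 pp1:2 pp2:1 pp3:1 pp4:1
P0: v0 -> pp2 = 168
P1: v0 -> pp0 = 23
P2: v0 -> pp4 = 141

Answer: 168 23 141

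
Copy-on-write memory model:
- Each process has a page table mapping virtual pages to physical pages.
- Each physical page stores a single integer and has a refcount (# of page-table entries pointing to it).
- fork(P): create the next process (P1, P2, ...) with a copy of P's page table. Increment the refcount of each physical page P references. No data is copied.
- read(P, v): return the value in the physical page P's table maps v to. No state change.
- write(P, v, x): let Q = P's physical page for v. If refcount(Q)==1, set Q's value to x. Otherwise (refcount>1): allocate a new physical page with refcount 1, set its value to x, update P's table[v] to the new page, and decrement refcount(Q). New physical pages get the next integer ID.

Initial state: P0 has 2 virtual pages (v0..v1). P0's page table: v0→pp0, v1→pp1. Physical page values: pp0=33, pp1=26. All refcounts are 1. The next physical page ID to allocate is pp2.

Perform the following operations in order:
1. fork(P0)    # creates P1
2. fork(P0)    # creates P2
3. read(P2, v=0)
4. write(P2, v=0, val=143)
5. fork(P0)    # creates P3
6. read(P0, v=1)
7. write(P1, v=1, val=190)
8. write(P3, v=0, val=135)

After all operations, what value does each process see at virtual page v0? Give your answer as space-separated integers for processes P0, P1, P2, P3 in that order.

Op 1: fork(P0) -> P1. 2 ppages; refcounts: pp0:2 pp1:2
Op 2: fork(P0) -> P2. 2 ppages; refcounts: pp0:3 pp1:3
Op 3: read(P2, v0) -> 33. No state change.
Op 4: write(P2, v0, 143). refcount(pp0)=3>1 -> COPY to pp2. 3 ppages; refcounts: pp0:2 pp1:3 pp2:1
Op 5: fork(P0) -> P3. 3 ppages; refcounts: pp0:3 pp1:4 pp2:1
Op 6: read(P0, v1) -> 26. No state change.
Op 7: write(P1, v1, 190). refcount(pp1)=4>1 -> COPY to pp3. 4 ppages; refcounts: pp0:3 pp1:3 pp2:1 pp3:1
Op 8: write(P3, v0, 135). refcount(pp0)=3>1 -> COPY to pp4. 5 ppages; refcounts: pp0:2 pp1:3 pp2:1 pp3:1 pp4:1
P0: v0 -> pp0 = 33
P1: v0 -> pp0 = 33
P2: v0 -> pp2 = 143
P3: v0 -> pp4 = 135

Answer: 33 33 143 135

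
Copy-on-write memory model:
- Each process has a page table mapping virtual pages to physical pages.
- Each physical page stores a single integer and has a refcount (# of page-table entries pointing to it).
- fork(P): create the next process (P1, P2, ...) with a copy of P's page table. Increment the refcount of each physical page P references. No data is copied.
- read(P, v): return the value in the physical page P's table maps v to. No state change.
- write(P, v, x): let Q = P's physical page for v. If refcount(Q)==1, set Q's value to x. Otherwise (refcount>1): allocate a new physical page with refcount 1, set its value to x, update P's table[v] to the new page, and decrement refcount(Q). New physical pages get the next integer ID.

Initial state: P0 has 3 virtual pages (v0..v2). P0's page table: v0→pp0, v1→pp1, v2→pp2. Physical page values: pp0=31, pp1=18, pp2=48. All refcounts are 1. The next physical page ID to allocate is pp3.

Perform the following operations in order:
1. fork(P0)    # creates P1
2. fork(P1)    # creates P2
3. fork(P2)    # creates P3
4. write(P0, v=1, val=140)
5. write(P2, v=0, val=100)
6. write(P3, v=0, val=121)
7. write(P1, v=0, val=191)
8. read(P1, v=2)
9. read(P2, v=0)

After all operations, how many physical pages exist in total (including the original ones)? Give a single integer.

Answer: 7

Derivation:
Op 1: fork(P0) -> P1. 3 ppages; refcounts: pp0:2 pp1:2 pp2:2
Op 2: fork(P1) -> P2. 3 ppages; refcounts: pp0:3 pp1:3 pp2:3
Op 3: fork(P2) -> P3. 3 ppages; refcounts: pp0:4 pp1:4 pp2:4
Op 4: write(P0, v1, 140). refcount(pp1)=4>1 -> COPY to pp3. 4 ppages; refcounts: pp0:4 pp1:3 pp2:4 pp3:1
Op 5: write(P2, v0, 100). refcount(pp0)=4>1 -> COPY to pp4. 5 ppages; refcounts: pp0:3 pp1:3 pp2:4 pp3:1 pp4:1
Op 6: write(P3, v0, 121). refcount(pp0)=3>1 -> COPY to pp5. 6 ppages; refcounts: pp0:2 pp1:3 pp2:4 pp3:1 pp4:1 pp5:1
Op 7: write(P1, v0, 191). refcount(pp0)=2>1 -> COPY to pp6. 7 ppages; refcounts: pp0:1 pp1:3 pp2:4 pp3:1 pp4:1 pp5:1 pp6:1
Op 8: read(P1, v2) -> 48. No state change.
Op 9: read(P2, v0) -> 100. No state change.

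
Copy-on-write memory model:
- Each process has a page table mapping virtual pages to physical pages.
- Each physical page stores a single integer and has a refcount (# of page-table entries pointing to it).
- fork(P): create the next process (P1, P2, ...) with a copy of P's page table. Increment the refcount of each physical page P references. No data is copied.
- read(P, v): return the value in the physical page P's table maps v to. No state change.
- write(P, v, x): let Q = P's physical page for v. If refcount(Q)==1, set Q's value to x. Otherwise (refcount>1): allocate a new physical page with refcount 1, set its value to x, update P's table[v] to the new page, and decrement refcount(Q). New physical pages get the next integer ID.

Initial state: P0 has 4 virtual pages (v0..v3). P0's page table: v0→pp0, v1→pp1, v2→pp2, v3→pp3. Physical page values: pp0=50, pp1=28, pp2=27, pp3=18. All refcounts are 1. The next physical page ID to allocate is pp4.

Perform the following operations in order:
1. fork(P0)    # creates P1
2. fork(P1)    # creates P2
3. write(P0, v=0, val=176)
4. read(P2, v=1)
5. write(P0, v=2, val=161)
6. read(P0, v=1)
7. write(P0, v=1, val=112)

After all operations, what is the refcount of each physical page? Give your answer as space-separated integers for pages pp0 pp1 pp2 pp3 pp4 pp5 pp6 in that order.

Answer: 2 2 2 3 1 1 1

Derivation:
Op 1: fork(P0) -> P1. 4 ppages; refcounts: pp0:2 pp1:2 pp2:2 pp3:2
Op 2: fork(P1) -> P2. 4 ppages; refcounts: pp0:3 pp1:3 pp2:3 pp3:3
Op 3: write(P0, v0, 176). refcount(pp0)=3>1 -> COPY to pp4. 5 ppages; refcounts: pp0:2 pp1:3 pp2:3 pp3:3 pp4:1
Op 4: read(P2, v1) -> 28. No state change.
Op 5: write(P0, v2, 161). refcount(pp2)=3>1 -> COPY to pp5. 6 ppages; refcounts: pp0:2 pp1:3 pp2:2 pp3:3 pp4:1 pp5:1
Op 6: read(P0, v1) -> 28. No state change.
Op 7: write(P0, v1, 112). refcount(pp1)=3>1 -> COPY to pp6. 7 ppages; refcounts: pp0:2 pp1:2 pp2:2 pp3:3 pp4:1 pp5:1 pp6:1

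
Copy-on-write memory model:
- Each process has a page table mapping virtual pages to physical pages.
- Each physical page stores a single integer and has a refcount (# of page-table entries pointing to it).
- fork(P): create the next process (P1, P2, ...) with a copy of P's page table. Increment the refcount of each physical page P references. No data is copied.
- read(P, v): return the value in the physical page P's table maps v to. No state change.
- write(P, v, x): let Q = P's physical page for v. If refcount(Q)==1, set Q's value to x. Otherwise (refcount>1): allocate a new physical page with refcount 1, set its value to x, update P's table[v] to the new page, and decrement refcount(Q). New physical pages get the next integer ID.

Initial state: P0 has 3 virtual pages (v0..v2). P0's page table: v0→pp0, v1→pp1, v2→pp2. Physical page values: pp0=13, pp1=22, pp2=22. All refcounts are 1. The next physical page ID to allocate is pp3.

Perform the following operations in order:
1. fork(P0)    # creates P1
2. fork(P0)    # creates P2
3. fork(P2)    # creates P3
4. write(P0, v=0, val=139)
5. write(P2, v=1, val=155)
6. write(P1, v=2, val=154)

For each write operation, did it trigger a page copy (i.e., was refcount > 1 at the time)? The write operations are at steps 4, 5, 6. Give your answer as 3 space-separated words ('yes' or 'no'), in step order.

Op 1: fork(P0) -> P1. 3 ppages; refcounts: pp0:2 pp1:2 pp2:2
Op 2: fork(P0) -> P2. 3 ppages; refcounts: pp0:3 pp1:3 pp2:3
Op 3: fork(P2) -> P3. 3 ppages; refcounts: pp0:4 pp1:4 pp2:4
Op 4: write(P0, v0, 139). refcount(pp0)=4>1 -> COPY to pp3. 4 ppages; refcounts: pp0:3 pp1:4 pp2:4 pp3:1
Op 5: write(P2, v1, 155). refcount(pp1)=4>1 -> COPY to pp4. 5 ppages; refcounts: pp0:3 pp1:3 pp2:4 pp3:1 pp4:1
Op 6: write(P1, v2, 154). refcount(pp2)=4>1 -> COPY to pp5. 6 ppages; refcounts: pp0:3 pp1:3 pp2:3 pp3:1 pp4:1 pp5:1

yes yes yes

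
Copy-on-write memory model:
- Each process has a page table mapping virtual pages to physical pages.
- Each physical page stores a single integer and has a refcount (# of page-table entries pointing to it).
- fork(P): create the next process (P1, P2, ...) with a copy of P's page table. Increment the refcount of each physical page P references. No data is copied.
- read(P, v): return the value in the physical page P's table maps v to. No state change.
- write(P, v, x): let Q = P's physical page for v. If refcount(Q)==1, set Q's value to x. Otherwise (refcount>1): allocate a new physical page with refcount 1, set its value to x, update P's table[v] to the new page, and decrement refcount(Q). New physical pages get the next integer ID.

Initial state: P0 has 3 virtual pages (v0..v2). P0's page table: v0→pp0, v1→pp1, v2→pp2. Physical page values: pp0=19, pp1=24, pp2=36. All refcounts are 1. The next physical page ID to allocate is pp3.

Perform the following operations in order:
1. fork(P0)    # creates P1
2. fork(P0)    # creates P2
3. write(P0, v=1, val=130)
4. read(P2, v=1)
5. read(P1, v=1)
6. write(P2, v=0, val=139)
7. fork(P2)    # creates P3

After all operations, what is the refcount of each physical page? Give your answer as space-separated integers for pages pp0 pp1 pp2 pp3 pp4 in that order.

Answer: 2 3 4 1 2

Derivation:
Op 1: fork(P0) -> P1. 3 ppages; refcounts: pp0:2 pp1:2 pp2:2
Op 2: fork(P0) -> P2. 3 ppages; refcounts: pp0:3 pp1:3 pp2:3
Op 3: write(P0, v1, 130). refcount(pp1)=3>1 -> COPY to pp3. 4 ppages; refcounts: pp0:3 pp1:2 pp2:3 pp3:1
Op 4: read(P2, v1) -> 24. No state change.
Op 5: read(P1, v1) -> 24. No state change.
Op 6: write(P2, v0, 139). refcount(pp0)=3>1 -> COPY to pp4. 5 ppages; refcounts: pp0:2 pp1:2 pp2:3 pp3:1 pp4:1
Op 7: fork(P2) -> P3. 5 ppages; refcounts: pp0:2 pp1:3 pp2:4 pp3:1 pp4:2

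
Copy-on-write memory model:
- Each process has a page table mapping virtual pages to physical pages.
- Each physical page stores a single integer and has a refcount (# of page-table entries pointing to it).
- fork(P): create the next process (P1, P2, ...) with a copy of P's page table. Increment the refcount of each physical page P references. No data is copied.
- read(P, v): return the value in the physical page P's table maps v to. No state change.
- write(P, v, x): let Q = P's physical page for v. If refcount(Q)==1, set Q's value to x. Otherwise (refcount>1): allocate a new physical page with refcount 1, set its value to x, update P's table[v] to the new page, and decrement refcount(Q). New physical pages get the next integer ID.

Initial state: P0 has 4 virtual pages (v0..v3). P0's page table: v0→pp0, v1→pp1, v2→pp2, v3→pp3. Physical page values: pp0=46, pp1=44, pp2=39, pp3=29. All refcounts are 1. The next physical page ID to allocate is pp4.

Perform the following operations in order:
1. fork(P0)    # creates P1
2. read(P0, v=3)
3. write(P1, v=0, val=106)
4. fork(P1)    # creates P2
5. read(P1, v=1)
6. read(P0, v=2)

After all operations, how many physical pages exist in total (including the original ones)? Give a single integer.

Answer: 5

Derivation:
Op 1: fork(P0) -> P1. 4 ppages; refcounts: pp0:2 pp1:2 pp2:2 pp3:2
Op 2: read(P0, v3) -> 29. No state change.
Op 3: write(P1, v0, 106). refcount(pp0)=2>1 -> COPY to pp4. 5 ppages; refcounts: pp0:1 pp1:2 pp2:2 pp3:2 pp4:1
Op 4: fork(P1) -> P2. 5 ppages; refcounts: pp0:1 pp1:3 pp2:3 pp3:3 pp4:2
Op 5: read(P1, v1) -> 44. No state change.
Op 6: read(P0, v2) -> 39. No state change.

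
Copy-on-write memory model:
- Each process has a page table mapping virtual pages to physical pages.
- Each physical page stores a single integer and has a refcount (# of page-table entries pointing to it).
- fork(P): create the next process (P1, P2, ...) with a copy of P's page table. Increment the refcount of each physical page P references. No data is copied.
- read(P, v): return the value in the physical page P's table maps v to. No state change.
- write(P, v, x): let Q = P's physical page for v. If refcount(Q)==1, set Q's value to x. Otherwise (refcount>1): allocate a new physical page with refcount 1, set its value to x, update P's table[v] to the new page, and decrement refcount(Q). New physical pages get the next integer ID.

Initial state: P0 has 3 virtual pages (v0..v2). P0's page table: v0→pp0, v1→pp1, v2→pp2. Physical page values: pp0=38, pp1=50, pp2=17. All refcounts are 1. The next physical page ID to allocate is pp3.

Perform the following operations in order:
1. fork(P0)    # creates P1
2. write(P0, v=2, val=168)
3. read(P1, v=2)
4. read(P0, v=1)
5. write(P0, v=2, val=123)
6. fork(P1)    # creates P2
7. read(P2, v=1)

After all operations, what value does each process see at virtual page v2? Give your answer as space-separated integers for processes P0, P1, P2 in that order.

Op 1: fork(P0) -> P1. 3 ppages; refcounts: pp0:2 pp1:2 pp2:2
Op 2: write(P0, v2, 168). refcount(pp2)=2>1 -> COPY to pp3. 4 ppages; refcounts: pp0:2 pp1:2 pp2:1 pp3:1
Op 3: read(P1, v2) -> 17. No state change.
Op 4: read(P0, v1) -> 50. No state change.
Op 5: write(P0, v2, 123). refcount(pp3)=1 -> write in place. 4 ppages; refcounts: pp0:2 pp1:2 pp2:1 pp3:1
Op 6: fork(P1) -> P2. 4 ppages; refcounts: pp0:3 pp1:3 pp2:2 pp3:1
Op 7: read(P2, v1) -> 50. No state change.
P0: v2 -> pp3 = 123
P1: v2 -> pp2 = 17
P2: v2 -> pp2 = 17

Answer: 123 17 17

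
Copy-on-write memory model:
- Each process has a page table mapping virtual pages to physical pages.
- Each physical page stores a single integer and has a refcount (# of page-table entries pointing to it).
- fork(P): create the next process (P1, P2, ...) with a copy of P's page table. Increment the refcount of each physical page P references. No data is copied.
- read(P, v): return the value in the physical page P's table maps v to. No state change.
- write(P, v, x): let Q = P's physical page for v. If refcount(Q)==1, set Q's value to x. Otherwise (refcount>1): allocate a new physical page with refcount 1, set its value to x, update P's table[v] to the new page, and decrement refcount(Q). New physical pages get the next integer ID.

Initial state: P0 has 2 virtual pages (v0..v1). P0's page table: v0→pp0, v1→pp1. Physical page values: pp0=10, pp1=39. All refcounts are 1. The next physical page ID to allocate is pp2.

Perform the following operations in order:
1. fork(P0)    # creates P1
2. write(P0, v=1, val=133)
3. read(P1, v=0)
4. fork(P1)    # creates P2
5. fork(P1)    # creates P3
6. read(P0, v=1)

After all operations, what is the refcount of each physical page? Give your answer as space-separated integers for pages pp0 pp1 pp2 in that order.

Answer: 4 3 1

Derivation:
Op 1: fork(P0) -> P1. 2 ppages; refcounts: pp0:2 pp1:2
Op 2: write(P0, v1, 133). refcount(pp1)=2>1 -> COPY to pp2. 3 ppages; refcounts: pp0:2 pp1:1 pp2:1
Op 3: read(P1, v0) -> 10. No state change.
Op 4: fork(P1) -> P2. 3 ppages; refcounts: pp0:3 pp1:2 pp2:1
Op 5: fork(P1) -> P3. 3 ppages; refcounts: pp0:4 pp1:3 pp2:1
Op 6: read(P0, v1) -> 133. No state change.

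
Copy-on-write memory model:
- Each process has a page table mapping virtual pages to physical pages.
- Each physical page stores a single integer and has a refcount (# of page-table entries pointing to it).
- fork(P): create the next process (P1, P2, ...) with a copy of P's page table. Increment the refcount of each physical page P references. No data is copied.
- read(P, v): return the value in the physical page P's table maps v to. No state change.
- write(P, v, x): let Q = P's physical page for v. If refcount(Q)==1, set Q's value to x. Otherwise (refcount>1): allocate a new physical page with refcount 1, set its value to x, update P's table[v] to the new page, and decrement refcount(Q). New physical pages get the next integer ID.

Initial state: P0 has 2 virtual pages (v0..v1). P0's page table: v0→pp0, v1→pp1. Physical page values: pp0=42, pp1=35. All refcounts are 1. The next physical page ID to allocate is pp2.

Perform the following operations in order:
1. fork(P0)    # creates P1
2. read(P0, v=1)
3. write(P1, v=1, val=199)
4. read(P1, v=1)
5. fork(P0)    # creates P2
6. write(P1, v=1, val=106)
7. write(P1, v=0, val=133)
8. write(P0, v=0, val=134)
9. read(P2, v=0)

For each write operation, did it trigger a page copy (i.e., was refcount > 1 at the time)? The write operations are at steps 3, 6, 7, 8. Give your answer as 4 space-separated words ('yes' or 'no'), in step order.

Op 1: fork(P0) -> P1. 2 ppages; refcounts: pp0:2 pp1:2
Op 2: read(P0, v1) -> 35. No state change.
Op 3: write(P1, v1, 199). refcount(pp1)=2>1 -> COPY to pp2. 3 ppages; refcounts: pp0:2 pp1:1 pp2:1
Op 4: read(P1, v1) -> 199. No state change.
Op 5: fork(P0) -> P2. 3 ppages; refcounts: pp0:3 pp1:2 pp2:1
Op 6: write(P1, v1, 106). refcount(pp2)=1 -> write in place. 3 ppages; refcounts: pp0:3 pp1:2 pp2:1
Op 7: write(P1, v0, 133). refcount(pp0)=3>1 -> COPY to pp3. 4 ppages; refcounts: pp0:2 pp1:2 pp2:1 pp3:1
Op 8: write(P0, v0, 134). refcount(pp0)=2>1 -> COPY to pp4. 5 ppages; refcounts: pp0:1 pp1:2 pp2:1 pp3:1 pp4:1
Op 9: read(P2, v0) -> 42. No state change.

yes no yes yes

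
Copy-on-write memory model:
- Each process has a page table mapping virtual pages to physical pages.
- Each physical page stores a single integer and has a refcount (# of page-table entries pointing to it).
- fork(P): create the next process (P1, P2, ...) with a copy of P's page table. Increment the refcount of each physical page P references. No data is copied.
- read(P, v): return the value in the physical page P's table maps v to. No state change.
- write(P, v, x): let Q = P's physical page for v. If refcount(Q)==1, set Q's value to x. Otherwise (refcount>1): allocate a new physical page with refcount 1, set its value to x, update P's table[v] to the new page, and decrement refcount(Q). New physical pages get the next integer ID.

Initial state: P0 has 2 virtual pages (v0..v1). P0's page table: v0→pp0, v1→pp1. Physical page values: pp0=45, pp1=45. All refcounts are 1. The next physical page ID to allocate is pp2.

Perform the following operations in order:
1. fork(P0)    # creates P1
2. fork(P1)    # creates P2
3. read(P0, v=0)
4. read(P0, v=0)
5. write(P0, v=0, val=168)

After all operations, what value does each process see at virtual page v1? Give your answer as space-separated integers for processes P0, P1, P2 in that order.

Answer: 45 45 45

Derivation:
Op 1: fork(P0) -> P1. 2 ppages; refcounts: pp0:2 pp1:2
Op 2: fork(P1) -> P2. 2 ppages; refcounts: pp0:3 pp1:3
Op 3: read(P0, v0) -> 45. No state change.
Op 4: read(P0, v0) -> 45. No state change.
Op 5: write(P0, v0, 168). refcount(pp0)=3>1 -> COPY to pp2. 3 ppages; refcounts: pp0:2 pp1:3 pp2:1
P0: v1 -> pp1 = 45
P1: v1 -> pp1 = 45
P2: v1 -> pp1 = 45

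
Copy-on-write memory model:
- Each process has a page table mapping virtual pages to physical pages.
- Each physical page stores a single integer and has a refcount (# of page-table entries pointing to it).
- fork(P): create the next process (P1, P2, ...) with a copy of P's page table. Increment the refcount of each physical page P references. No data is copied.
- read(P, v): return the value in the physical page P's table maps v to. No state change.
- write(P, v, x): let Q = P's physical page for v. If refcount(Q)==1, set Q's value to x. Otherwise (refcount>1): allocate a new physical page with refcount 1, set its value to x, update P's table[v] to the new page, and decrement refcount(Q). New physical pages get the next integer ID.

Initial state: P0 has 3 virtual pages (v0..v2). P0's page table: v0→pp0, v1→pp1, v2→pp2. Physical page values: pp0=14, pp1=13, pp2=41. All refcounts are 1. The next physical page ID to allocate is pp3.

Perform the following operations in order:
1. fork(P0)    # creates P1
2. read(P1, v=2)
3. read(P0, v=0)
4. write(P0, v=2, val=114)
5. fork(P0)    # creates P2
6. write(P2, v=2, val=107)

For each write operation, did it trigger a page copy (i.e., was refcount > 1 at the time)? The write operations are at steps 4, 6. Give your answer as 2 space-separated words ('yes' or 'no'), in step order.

Op 1: fork(P0) -> P1. 3 ppages; refcounts: pp0:2 pp1:2 pp2:2
Op 2: read(P1, v2) -> 41. No state change.
Op 3: read(P0, v0) -> 14. No state change.
Op 4: write(P0, v2, 114). refcount(pp2)=2>1 -> COPY to pp3. 4 ppages; refcounts: pp0:2 pp1:2 pp2:1 pp3:1
Op 5: fork(P0) -> P2. 4 ppages; refcounts: pp0:3 pp1:3 pp2:1 pp3:2
Op 6: write(P2, v2, 107). refcount(pp3)=2>1 -> COPY to pp4. 5 ppages; refcounts: pp0:3 pp1:3 pp2:1 pp3:1 pp4:1

yes yes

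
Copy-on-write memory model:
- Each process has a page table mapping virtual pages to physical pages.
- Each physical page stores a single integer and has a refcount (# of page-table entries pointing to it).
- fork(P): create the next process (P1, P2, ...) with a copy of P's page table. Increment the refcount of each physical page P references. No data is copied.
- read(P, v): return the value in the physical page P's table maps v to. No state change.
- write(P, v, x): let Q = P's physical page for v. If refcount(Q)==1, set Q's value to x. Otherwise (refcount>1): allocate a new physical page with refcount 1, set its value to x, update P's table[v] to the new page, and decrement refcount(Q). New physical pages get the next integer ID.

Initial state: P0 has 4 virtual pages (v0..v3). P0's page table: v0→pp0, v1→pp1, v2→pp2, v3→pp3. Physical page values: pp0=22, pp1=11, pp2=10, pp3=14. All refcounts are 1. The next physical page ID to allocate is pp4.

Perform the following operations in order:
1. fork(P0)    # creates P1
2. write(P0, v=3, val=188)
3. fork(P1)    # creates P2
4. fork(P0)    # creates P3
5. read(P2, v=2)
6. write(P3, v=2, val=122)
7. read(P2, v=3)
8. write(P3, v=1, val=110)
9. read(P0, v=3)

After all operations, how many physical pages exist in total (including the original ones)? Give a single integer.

Answer: 7

Derivation:
Op 1: fork(P0) -> P1. 4 ppages; refcounts: pp0:2 pp1:2 pp2:2 pp3:2
Op 2: write(P0, v3, 188). refcount(pp3)=2>1 -> COPY to pp4. 5 ppages; refcounts: pp0:2 pp1:2 pp2:2 pp3:1 pp4:1
Op 3: fork(P1) -> P2. 5 ppages; refcounts: pp0:3 pp1:3 pp2:3 pp3:2 pp4:1
Op 4: fork(P0) -> P3. 5 ppages; refcounts: pp0:4 pp1:4 pp2:4 pp3:2 pp4:2
Op 5: read(P2, v2) -> 10. No state change.
Op 6: write(P3, v2, 122). refcount(pp2)=4>1 -> COPY to pp5. 6 ppages; refcounts: pp0:4 pp1:4 pp2:3 pp3:2 pp4:2 pp5:1
Op 7: read(P2, v3) -> 14. No state change.
Op 8: write(P3, v1, 110). refcount(pp1)=4>1 -> COPY to pp6. 7 ppages; refcounts: pp0:4 pp1:3 pp2:3 pp3:2 pp4:2 pp5:1 pp6:1
Op 9: read(P0, v3) -> 188. No state change.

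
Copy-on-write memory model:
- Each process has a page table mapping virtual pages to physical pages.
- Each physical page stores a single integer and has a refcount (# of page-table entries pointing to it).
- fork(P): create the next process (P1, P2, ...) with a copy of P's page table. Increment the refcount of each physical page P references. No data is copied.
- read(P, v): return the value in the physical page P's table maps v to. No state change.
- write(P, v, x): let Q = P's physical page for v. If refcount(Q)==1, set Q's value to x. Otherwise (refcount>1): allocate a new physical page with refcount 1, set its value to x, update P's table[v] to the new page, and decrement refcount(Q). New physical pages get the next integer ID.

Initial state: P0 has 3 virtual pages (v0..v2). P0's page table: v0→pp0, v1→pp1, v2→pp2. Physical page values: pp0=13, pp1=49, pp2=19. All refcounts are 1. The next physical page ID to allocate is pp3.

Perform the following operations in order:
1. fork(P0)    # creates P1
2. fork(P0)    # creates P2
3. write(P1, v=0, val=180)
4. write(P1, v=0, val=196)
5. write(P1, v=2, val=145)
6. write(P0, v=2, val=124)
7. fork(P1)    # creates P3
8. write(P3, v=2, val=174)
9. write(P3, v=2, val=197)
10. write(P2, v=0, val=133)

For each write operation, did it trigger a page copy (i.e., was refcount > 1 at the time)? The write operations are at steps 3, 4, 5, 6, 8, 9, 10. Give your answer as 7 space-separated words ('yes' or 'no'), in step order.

Op 1: fork(P0) -> P1. 3 ppages; refcounts: pp0:2 pp1:2 pp2:2
Op 2: fork(P0) -> P2. 3 ppages; refcounts: pp0:3 pp1:3 pp2:3
Op 3: write(P1, v0, 180). refcount(pp0)=3>1 -> COPY to pp3. 4 ppages; refcounts: pp0:2 pp1:3 pp2:3 pp3:1
Op 4: write(P1, v0, 196). refcount(pp3)=1 -> write in place. 4 ppages; refcounts: pp0:2 pp1:3 pp2:3 pp3:1
Op 5: write(P1, v2, 145). refcount(pp2)=3>1 -> COPY to pp4. 5 ppages; refcounts: pp0:2 pp1:3 pp2:2 pp3:1 pp4:1
Op 6: write(P0, v2, 124). refcount(pp2)=2>1 -> COPY to pp5. 6 ppages; refcounts: pp0:2 pp1:3 pp2:1 pp3:1 pp4:1 pp5:1
Op 7: fork(P1) -> P3. 6 ppages; refcounts: pp0:2 pp1:4 pp2:1 pp3:2 pp4:2 pp5:1
Op 8: write(P3, v2, 174). refcount(pp4)=2>1 -> COPY to pp6. 7 ppages; refcounts: pp0:2 pp1:4 pp2:1 pp3:2 pp4:1 pp5:1 pp6:1
Op 9: write(P3, v2, 197). refcount(pp6)=1 -> write in place. 7 ppages; refcounts: pp0:2 pp1:4 pp2:1 pp3:2 pp4:1 pp5:1 pp6:1
Op 10: write(P2, v0, 133). refcount(pp0)=2>1 -> COPY to pp7. 8 ppages; refcounts: pp0:1 pp1:4 pp2:1 pp3:2 pp4:1 pp5:1 pp6:1 pp7:1

yes no yes yes yes no yes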